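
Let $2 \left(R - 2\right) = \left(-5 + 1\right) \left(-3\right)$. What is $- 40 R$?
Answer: $-320$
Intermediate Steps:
$R = 8$ ($R = 2 + \frac{\left(-5 + 1\right) \left(-3\right)}{2} = 2 + \frac{\left(-4\right) \left(-3\right)}{2} = 2 + \frac{1}{2} \cdot 12 = 2 + 6 = 8$)
$- 40 R = \left(-40\right) 8 = -320$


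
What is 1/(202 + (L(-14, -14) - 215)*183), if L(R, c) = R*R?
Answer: -1/3275 ≈ -0.00030534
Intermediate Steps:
L(R, c) = R²
1/(202 + (L(-14, -14) - 215)*183) = 1/(202 + ((-14)² - 215)*183) = 1/(202 + (196 - 215)*183) = 1/(202 - 19*183) = 1/(202 - 3477) = 1/(-3275) = -1/3275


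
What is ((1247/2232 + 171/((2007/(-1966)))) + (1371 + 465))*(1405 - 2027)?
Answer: -258362394439/248868 ≈ -1.0382e+6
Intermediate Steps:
((1247/2232 + 171/((2007/(-1966)))) + (1371 + 465))*(1405 - 2027) = ((1247*(1/2232) + 171/((2007*(-1/1966)))) + 1836)*(-622) = ((1247/2232 + 171/(-2007/1966)) + 1836)*(-622) = ((1247/2232 + 171*(-1966/2007)) + 1836)*(-622) = ((1247/2232 - 37354/223) + 1836)*(-622) = (-83096047/497736 + 1836)*(-622) = (830747249/497736)*(-622) = -258362394439/248868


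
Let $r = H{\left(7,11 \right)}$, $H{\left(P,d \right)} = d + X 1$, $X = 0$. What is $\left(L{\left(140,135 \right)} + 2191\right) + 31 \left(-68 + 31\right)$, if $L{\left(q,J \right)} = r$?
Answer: $1055$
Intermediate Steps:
$H{\left(P,d \right)} = d$ ($H{\left(P,d \right)} = d + 0 \cdot 1 = d + 0 = d$)
$r = 11$
$L{\left(q,J \right)} = 11$
$\left(L{\left(140,135 \right)} + 2191\right) + 31 \left(-68 + 31\right) = \left(11 + 2191\right) + 31 \left(-68 + 31\right) = 2202 + 31 \left(-37\right) = 2202 - 1147 = 1055$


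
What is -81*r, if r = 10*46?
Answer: -37260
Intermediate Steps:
r = 460
-81*r = -81*460 = -37260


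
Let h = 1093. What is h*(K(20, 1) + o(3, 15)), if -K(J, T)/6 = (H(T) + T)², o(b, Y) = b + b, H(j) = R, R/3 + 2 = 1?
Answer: -19674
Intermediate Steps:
R = -3 (R = -6 + 3*1 = -6 + 3 = -3)
H(j) = -3
o(b, Y) = 2*b
K(J, T) = -6*(-3 + T)²
h*(K(20, 1) + o(3, 15)) = 1093*(-6*(-3 + 1)² + 2*3) = 1093*(-6*(-2)² + 6) = 1093*(-6*4 + 6) = 1093*(-24 + 6) = 1093*(-18) = -19674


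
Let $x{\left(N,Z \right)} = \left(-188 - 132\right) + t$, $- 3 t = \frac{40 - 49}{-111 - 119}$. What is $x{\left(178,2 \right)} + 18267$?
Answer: $\frac{4127807}{230} \approx 17947.0$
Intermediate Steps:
$t = - \frac{3}{230}$ ($t = - \frac{\left(40 - 49\right) \frac{1}{-111 - 119}}{3} = - \frac{\left(-9\right) \frac{1}{-230}}{3} = - \frac{\left(-9\right) \left(- \frac{1}{230}\right)}{3} = \left(- \frac{1}{3}\right) \frac{9}{230} = - \frac{3}{230} \approx -0.013043$)
$x{\left(N,Z \right)} = - \frac{73603}{230}$ ($x{\left(N,Z \right)} = \left(-188 - 132\right) - \frac{3}{230} = -320 - \frac{3}{230} = - \frac{73603}{230}$)
$x{\left(178,2 \right)} + 18267 = - \frac{73603}{230} + 18267 = \frac{4127807}{230}$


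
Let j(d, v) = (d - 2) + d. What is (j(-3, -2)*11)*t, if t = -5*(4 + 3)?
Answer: 3080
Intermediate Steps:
j(d, v) = -2 + 2*d (j(d, v) = (-2 + d) + d = -2 + 2*d)
t = -35 (t = -5*7 = -35)
(j(-3, -2)*11)*t = ((-2 + 2*(-3))*11)*(-35) = ((-2 - 6)*11)*(-35) = -8*11*(-35) = -88*(-35) = 3080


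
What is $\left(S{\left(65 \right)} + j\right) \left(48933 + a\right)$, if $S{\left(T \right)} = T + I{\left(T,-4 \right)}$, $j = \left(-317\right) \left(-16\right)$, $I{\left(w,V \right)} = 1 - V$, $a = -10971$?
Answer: $195200604$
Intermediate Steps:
$j = 5072$
$S{\left(T \right)} = 5 + T$ ($S{\left(T \right)} = T + \left(1 - -4\right) = T + \left(1 + 4\right) = T + 5 = 5 + T$)
$\left(S{\left(65 \right)} + j\right) \left(48933 + a\right) = \left(\left(5 + 65\right) + 5072\right) \left(48933 - 10971\right) = \left(70 + 5072\right) 37962 = 5142 \cdot 37962 = 195200604$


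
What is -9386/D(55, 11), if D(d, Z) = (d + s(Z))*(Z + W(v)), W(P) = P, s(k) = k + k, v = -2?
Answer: -9386/693 ≈ -13.544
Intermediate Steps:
s(k) = 2*k
D(d, Z) = (-2 + Z)*(d + 2*Z) (D(d, Z) = (d + 2*Z)*(Z - 2) = (d + 2*Z)*(-2 + Z) = (-2 + Z)*(d + 2*Z))
-9386/D(55, 11) = -9386/(-4*11 - 2*55 + 2*11² + 11*55) = -9386/(-44 - 110 + 2*121 + 605) = -9386/(-44 - 110 + 242 + 605) = -9386/693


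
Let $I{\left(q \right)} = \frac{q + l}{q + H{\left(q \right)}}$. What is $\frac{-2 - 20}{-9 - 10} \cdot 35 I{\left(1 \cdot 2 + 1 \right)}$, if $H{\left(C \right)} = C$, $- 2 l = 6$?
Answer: $0$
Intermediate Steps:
$l = -3$ ($l = \left(- \frac{1}{2}\right) 6 = -3$)
$I{\left(q \right)} = \frac{-3 + q}{2 q}$ ($I{\left(q \right)} = \frac{q - 3}{q + q} = \frac{-3 + q}{2 q}$)
$\frac{-2 - 20}{-9 - 10} \cdot 35 I{\left(1 \cdot 2 + 1 \right)} = \frac{-2 - 20}{-9 - 10} \cdot 35 \frac{-3 + \left(1 \cdot 2 + 1\right)}{2 \left(1 \cdot 2 + 1\right)} = - \frac{22}{-19} \cdot 35 \frac{-3 + \left(2 + 1\right)}{2 \left(2 + 1\right)} = \left(-22\right) \left(- \frac{1}{19}\right) 35 \frac{-3 + 3}{2 \cdot 3} = \frac{22}{19} \cdot 35 \cdot \frac{1}{2} \cdot \frac{1}{3} \cdot 0 = \frac{770}{19} \cdot 0 = 0$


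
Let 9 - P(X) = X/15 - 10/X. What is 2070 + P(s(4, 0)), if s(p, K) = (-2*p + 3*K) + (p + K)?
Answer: 62303/30 ≈ 2076.8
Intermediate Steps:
s(p, K) = -p + 4*K (s(p, K) = (-2*p + 3*K) + (K + p) = -p + 4*K)
P(X) = 9 + 10/X - X/15 (P(X) = 9 - (X/15 - 10/X) = 9 - (-10/X + X/15) = 9 + (10/X - X/15) = 9 + 10/X - X/15)
2070 + P(s(4, 0)) = 2070 + (9 + 10/(-1*4 + 4*0) - (-1*4 + 4*0)/15) = 2070 + (9 + 10/(-4 + 0) - (-4 + 0)/15) = 2070 + (9 + 10/(-4) - 1/15*(-4)) = 2070 + (9 + 10*(-¼) + 4/15) = 2070 + (9 - 5/2 + 4/15) = 2070 + 203/30 = 62303/30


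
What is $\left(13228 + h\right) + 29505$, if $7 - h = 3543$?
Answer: $39197$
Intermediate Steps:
$h = -3536$ ($h = 7 - 3543 = -3536$)
$\left(13228 + h\right) + 29505 = \left(13228 - 3536\right) + 29505 = 9692 + 29505 = 39197$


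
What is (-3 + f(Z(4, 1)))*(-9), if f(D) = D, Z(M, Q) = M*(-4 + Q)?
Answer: 135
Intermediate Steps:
(-3 + f(Z(4, 1)))*(-9) = (-3 + 4*(-4 + 1))*(-9) = (-3 + 4*(-3))*(-9) = (-3 - 12)*(-9) = -15*(-9) = 135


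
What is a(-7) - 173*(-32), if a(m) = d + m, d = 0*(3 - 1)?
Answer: 5529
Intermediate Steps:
d = 0 (d = 0*2 = 0)
a(m) = m (a(m) = 0 + m = m)
a(-7) - 173*(-32) = -7 - 173*(-32) = -7 + 5536 = 5529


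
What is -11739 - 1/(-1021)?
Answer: -11985518/1021 ≈ -11739.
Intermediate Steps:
-11739 - 1/(-1021) = -11739 - 1*(-1/1021) = -11739 + 1/1021 = -11985518/1021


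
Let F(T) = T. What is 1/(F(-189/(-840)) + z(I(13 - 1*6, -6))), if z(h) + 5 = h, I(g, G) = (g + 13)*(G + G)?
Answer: -40/9791 ≈ -0.0040854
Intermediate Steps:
I(g, G) = 2*G*(13 + g) (I(g, G) = (13 + g)*(2*G) = 2*G*(13 + g))
z(h) = -5 + h
1/(F(-189/(-840)) + z(I(13 - 1*6, -6))) = 1/(-189/(-840) + (-5 + 2*(-6)*(13 + (13 - 1*6)))) = 1/(-189*(-1/840) + (-5 + 2*(-6)*(13 + (13 - 6)))) = 1/(9/40 + (-5 + 2*(-6)*(13 + 7))) = 1/(9/40 + (-5 + 2*(-6)*20)) = 1/(9/40 + (-5 - 240)) = 1/(9/40 - 245) = 1/(-9791/40) = -40/9791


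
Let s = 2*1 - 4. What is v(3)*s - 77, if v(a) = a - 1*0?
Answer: -83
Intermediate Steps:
v(a) = a (v(a) = a + 0 = a)
s = -2 (s = 2 - 4 = -2)
v(3)*s - 77 = 3*(-2) - 77 = -6 - 77 = -83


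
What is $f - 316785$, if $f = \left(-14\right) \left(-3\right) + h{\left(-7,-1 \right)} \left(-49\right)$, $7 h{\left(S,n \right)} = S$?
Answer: $-316694$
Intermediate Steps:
$h{\left(S,n \right)} = \frac{S}{7}$
$f = 91$ ($f = \left(-14\right) \left(-3\right) + \frac{1}{7} \left(-7\right) \left(-49\right) = 42 - -49 = 42 + 49 = 91$)
$f - 316785 = 91 - 316785 = -316694$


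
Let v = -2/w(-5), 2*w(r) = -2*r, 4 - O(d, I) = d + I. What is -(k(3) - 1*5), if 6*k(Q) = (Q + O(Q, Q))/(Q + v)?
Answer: 385/78 ≈ 4.9359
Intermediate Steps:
O(d, I) = 4 - I - d (O(d, I) = 4 - (d + I) = 4 - (I + d) = 4 + (-I - d) = 4 - I - d)
w(r) = -r (w(r) = (-2*r)/2 = -r)
v = -⅖ (v = -2/((-1*(-5))) = -2/5 = -2*⅕ = -⅖ ≈ -0.40000)
k(Q) = (4 - Q)/(6*(-⅖ + Q)) (k(Q) = ((Q + (4 - Q - Q))/(Q - ⅖))/6 = ((Q + (4 - 2*Q))/(-⅖ + Q))/6 = ((4 - Q)/(-⅖ + Q))/6 = (4 - Q)/(6*(-⅖ + Q)))
-(k(3) - 1*5) = -(5*(4 - 1*3)/(6*(-2 + 5*3)) - 1*5) = -(5*(4 - 3)/(6*(-2 + 15)) - 5) = -((⅚)*1/13 - 5) = -((⅚)*(1/13)*1 - 5) = -(5/78 - 5) = -1*(-385/78) = 385/78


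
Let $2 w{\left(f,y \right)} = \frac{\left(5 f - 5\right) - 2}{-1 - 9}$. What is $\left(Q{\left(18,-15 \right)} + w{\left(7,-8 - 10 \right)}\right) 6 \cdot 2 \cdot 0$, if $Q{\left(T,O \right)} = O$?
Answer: $0$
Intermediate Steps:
$w{\left(f,y \right)} = \frac{7}{20} - \frac{f}{4}$ ($w{\left(f,y \right)} = \frac{\left(\left(5 f - 5\right) - 2\right) \frac{1}{-1 - 9}}{2} = \frac{\left(\left(-5 + 5 f\right) - 2\right) \frac{1}{-10}}{2} = \frac{\left(-7 + 5 f\right) \left(- \frac{1}{10}\right)}{2} = \frac{\frac{7}{10} - \frac{f}{2}}{2} = \frac{7}{20} - \frac{f}{4}$)
$\left(Q{\left(18,-15 \right)} + w{\left(7,-8 - 10 \right)}\right) 6 \cdot 2 \cdot 0 = \left(-15 + \left(\frac{7}{20} - \frac{7}{4}\right)\right) 6 \cdot 2 \cdot 0 = \left(-15 + \left(\frac{7}{20} - \frac{7}{4}\right)\right) 12 \cdot 0 = \left(-15 - \frac{7}{5}\right) 0 = \left(- \frac{82}{5}\right) 0 = 0$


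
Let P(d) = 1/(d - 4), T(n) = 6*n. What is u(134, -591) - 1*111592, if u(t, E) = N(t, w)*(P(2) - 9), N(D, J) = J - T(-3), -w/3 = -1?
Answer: -223583/2 ≈ -1.1179e+5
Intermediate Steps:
w = 3 (w = -3*(-1) = 3)
N(D, J) = 18 + J (N(D, J) = J - 6*(-3) = J - 1*(-18) = J + 18 = 18 + J)
P(d) = 1/(-4 + d)
u(t, E) = -399/2 (u(t, E) = (18 + 3)*(1/(-4 + 2) - 9) = 21*(1/(-2) - 9) = 21*(-½ - 9) = 21*(-19/2) = -399/2)
u(134, -591) - 1*111592 = -399/2 - 1*111592 = -399/2 - 111592 = -223583/2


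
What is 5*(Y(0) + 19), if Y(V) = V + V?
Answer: 95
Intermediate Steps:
Y(V) = 2*V
5*(Y(0) + 19) = 5*(2*0 + 19) = 5*(0 + 19) = 5*19 = 95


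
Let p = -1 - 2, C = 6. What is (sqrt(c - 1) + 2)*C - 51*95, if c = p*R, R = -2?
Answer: -4833 + 6*sqrt(5) ≈ -4819.6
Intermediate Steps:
p = -3
c = 6 (c = -3*(-2) = 6)
(sqrt(c - 1) + 2)*C - 51*95 = (sqrt(6 - 1) + 2)*6 - 51*95 = (sqrt(5) + 2)*6 - 4845 = (2 + sqrt(5))*6 - 4845 = (12 + 6*sqrt(5)) - 4845 = -4833 + 6*sqrt(5)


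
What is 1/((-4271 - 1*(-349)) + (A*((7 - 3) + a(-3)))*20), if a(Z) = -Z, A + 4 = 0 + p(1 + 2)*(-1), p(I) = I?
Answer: -1/4902 ≈ -0.00020400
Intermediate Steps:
A = -7 (A = -4 + (0 + (1 + 2)*(-1)) = -4 + (0 + 3*(-1)) = -4 + (0 - 3) = -4 - 3 = -7)
1/((-4271 - 1*(-349)) + (A*((7 - 3) + a(-3)))*20) = 1/((-4271 - 1*(-349)) - 7*((7 - 3) - 1*(-3))*20) = 1/((-4271 + 349) - 7*(4 + 3)*20) = 1/(-3922 - 7*7*20) = 1/(-3922 - 49*20) = 1/(-3922 - 980) = 1/(-4902) = -1/4902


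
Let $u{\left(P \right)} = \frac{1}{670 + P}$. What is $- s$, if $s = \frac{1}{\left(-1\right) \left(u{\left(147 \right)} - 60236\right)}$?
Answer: $- \frac{817}{49212811} \approx -1.6601 \cdot 10^{-5}$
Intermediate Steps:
$s = \frac{817}{49212811}$ ($s = \frac{1}{\left(-1\right) \left(\frac{1}{670 + 147} - 60236\right)} = \frac{1}{\left(-1\right) \left(\frac{1}{817} - 60236\right)} = \frac{1}{\left(-1\right) \left(- \frac{49212811}{817}\right)} = \frac{1}{\frac{49212811}{817}} = \frac{817}{49212811} \approx 1.6601 \cdot 10^{-5}$)
$- s = \left(-1\right) \frac{817}{49212811} = - \frac{817}{49212811}$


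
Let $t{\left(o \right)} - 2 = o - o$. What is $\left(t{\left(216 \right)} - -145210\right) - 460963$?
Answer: $-315751$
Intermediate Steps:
$t{\left(o \right)} = 2$ ($t{\left(o \right)} = 2 + \left(o - o\right) = 2 + 0 = 2$)
$\left(t{\left(216 \right)} - -145210\right) - 460963 = \left(2 - -145210\right) - 460963 = \left(2 + 145210\right) - 460963 = 145212 - 460963 = -315751$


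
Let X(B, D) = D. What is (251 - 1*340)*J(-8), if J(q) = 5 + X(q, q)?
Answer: 267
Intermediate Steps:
J(q) = 5 + q
(251 - 1*340)*J(-8) = (251 - 1*340)*(5 - 8) = (251 - 340)*(-3) = -89*(-3) = 267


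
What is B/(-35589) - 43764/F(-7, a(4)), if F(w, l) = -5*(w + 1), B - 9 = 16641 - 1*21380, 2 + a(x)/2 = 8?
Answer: -259562516/177945 ≈ -1458.7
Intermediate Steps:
a(x) = 12 (a(x) = -4 + 2*8 = -4 + 16 = 12)
B = -4730 (B = 9 + (16641 - 1*21380) = 9 + (16641 - 21380) = 9 - 4739 = -4730)
F(w, l) = -5 - 5*w (F(w, l) = -5*(1 + w) = -5 - 5*w)
B/(-35589) - 43764/F(-7, a(4)) = -4730/(-35589) - 43764/(-5 - 5*(-7)) = -4730*(-1/35589) - 43764/(-5 + 35) = 4730/35589 - 43764/30 = 4730/35589 - 43764*1/30 = 4730/35589 - 7294/5 = -259562516/177945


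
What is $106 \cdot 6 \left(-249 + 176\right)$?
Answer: $-46428$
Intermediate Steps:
$106 \cdot 6 \left(-249 + 176\right) = 636 \left(-73\right) = -46428$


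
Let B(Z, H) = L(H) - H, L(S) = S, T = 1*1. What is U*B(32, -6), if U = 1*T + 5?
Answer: 0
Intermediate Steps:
T = 1
U = 6 (U = 1*1 + 5 = 1 + 5 = 6)
B(Z, H) = 0 (B(Z, H) = H - H = 0)
U*B(32, -6) = 6*0 = 0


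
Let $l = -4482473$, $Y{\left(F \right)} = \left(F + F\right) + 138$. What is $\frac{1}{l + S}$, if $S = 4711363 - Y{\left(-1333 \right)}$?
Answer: $\frac{1}{231418} \approx 4.3212 \cdot 10^{-6}$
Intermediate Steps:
$Y{\left(F \right)} = 138 + 2 F$ ($Y{\left(F \right)} = 2 F + 138 = 138 + 2 F$)
$S = 4713891$ ($S = 4711363 - \left(138 + 2 \left(-1333\right)\right) = 4711363 - \left(138 - 2666\right) = 4711363 - -2528 = 4711363 + 2528 = 4713891$)
$\frac{1}{l + S} = \frac{1}{-4482473 + 4713891} = \frac{1}{231418}$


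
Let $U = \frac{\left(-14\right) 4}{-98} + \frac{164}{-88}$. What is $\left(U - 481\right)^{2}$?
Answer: $\frac{5516478529}{23716} \approx 2.3261 \cdot 10^{5}$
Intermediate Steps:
$U = - \frac{199}{154}$ ($U = \left(-56\right) \left(- \frac{1}{98}\right) + 164 \left(- \frac{1}{88}\right) = \frac{4}{7} - \frac{41}{22} = - \frac{199}{154} \approx -1.2922$)
$\left(U - 481\right)^{2} = \left(- \frac{199}{154} - 481\right)^{2} = \left(- \frac{74273}{154}\right)^{2} = \frac{5516478529}{23716}$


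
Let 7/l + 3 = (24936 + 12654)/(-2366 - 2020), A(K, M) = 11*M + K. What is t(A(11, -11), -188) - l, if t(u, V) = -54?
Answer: -451615/8458 ≈ -53.395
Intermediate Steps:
A(K, M) = K + 11*M
l = -5117/8458 (l = 7/(-3 + (24936 + 12654)/(-2366 - 2020)) = 7/(-3 + 37590/(-4386)) = 7/(-3 + 37590*(-1/4386)) = 7/(-3 - 6265/731) = 7/(-8458/731) = 7*(-731/8458) = -5117/8458 ≈ -0.60499)
t(A(11, -11), -188) - l = -54 - 1*(-5117/8458) = -54 + 5117/8458 = -451615/8458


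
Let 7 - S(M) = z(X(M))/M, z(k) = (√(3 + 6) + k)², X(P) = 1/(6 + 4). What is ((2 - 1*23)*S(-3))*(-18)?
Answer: 192843/50 ≈ 3856.9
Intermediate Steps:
X(P) = ⅒ (X(P) = 1/10 = ⅒)
z(k) = (3 + k)² (z(k) = (√9 + k)² = (3 + k)²)
S(M) = 7 - 961/(100*M) (S(M) = 7 - (3 + ⅒)²/M = 7 - (31/10)²/M = 7 - 961/(100*M))
((2 - 1*23)*S(-3))*(-18) = ((2 - 1*23)*(7 - 961/100/(-3)))*(-18) = ((2 - 23)*(7 - 961/100*(-⅓)))*(-18) = -21*(7 + 961/300)*(-18) = -21*3061/300*(-18) = -21427/100*(-18) = 192843/50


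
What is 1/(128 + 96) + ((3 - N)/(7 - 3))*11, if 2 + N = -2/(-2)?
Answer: 2465/224 ≈ 11.004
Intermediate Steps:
N = -1 (N = -2 - 2/(-2) = -2 - 2*(-½) = -2 + 1 = -1)
1/(128 + 96) + ((3 - N)/(7 - 3))*11 = 1/(128 + 96) + ((3 - 1*(-1))/(7 - 3))*11 = 1/224 + ((3 + 1)/4)*11 = 1/224 + ((¼)*4)*11 = 1/224 + 1*11 = 1/224 + 11 = 2465/224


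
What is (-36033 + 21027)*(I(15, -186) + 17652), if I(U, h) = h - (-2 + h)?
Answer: -264915924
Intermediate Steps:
I(U, h) = 2 (I(U, h) = h + (2 - h) = 2)
(-36033 + 21027)*(I(15, -186) + 17652) = (-36033 + 21027)*(2 + 17652) = -15006*17654 = -264915924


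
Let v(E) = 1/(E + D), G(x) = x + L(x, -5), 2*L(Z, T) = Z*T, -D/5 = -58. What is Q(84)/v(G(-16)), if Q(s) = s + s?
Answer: 52752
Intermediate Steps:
D = 290 (D = -5*(-58) = 290)
L(Z, T) = T*Z/2 (L(Z, T) = (Z*T)/2 = (T*Z)/2 = T*Z/2)
G(x) = -3*x/2 (G(x) = x + (½)*(-5)*x = x - 5*x/2 = -3*x/2)
v(E) = 1/(290 + E) (v(E) = 1/(E + 290) = 1/(290 + E))
Q(s) = 2*s
Q(84)/v(G(-16)) = (2*84)/(1/(290 - 3/2*(-16))) = 168/(1/(290 + 24)) = 168/(1/314) = 168*314 = 52752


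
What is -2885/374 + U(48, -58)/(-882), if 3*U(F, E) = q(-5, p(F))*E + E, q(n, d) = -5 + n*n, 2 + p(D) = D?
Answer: -170909/23562 ≈ -7.2536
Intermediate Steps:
p(D) = -2 + D
q(n, d) = -5 + n**2
U(F, E) = 7*E (U(F, E) = ((-5 + (-5)**2)*E + E)/3 = ((-5 + 25)*E + E)/3 = (20*E + E)/3 = (21*E)/3 = 7*E)
-2885/374 + U(48, -58)/(-882) = -2885/374 + (7*(-58))/(-882) = -2885*1/374 - 406*(-1/882) = -2885/374 + 29/63 = -170909/23562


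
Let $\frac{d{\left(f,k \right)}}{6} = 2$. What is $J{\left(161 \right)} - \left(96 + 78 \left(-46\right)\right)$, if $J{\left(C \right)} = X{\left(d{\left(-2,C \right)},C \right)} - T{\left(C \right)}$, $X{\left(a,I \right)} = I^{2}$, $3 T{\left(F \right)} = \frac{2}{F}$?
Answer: $\frac{14206477}{483} \approx 29413.0$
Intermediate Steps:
$d{\left(f,k \right)} = 12$ ($d{\left(f,k \right)} = 6 \cdot 2 = 12$)
$T{\left(F \right)} = \frac{2}{3 F}$ ($T{\left(F \right)} = \frac{2 \frac{1}{F}}{3} = \frac{2}{3 F}$)
$J{\left(C \right)} = C^{2} - \frac{2}{3 C}$
$J{\left(161 \right)} - \left(96 + 78 \left(-46\right)\right) = \frac{- \frac{2}{3} + 161^{3}}{161} - \left(96 + 78 \left(-46\right)\right) = \frac{- \frac{2}{3} + 4173281}{161} - \left(96 - 3588\right) = \frac{1}{161} \cdot \frac{12519841}{3} - -3492 = \frac{12519841}{483} + 3492 = \frac{14206477}{483}$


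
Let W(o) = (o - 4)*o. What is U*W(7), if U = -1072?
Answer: -22512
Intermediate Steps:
W(o) = o*(-4 + o) (W(o) = (-4 + o)*o = o*(-4 + o))
U*W(7) = -7504*(-4 + 7) = -7504*3 = -1072*21 = -22512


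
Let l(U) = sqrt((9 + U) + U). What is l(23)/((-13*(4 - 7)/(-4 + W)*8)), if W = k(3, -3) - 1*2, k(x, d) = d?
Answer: -3*sqrt(55)/104 ≈ -0.21393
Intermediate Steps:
l(U) = sqrt(9 + 2*U)
W = -5 (W = -3 - 1*2 = -3 - 2 = -5)
l(23)/((-13*(4 - 7)/(-4 + W)*8)) = sqrt(9 + 2*23)/((-13*(4 - 7)/(-4 - 5)*8)) = sqrt(9 + 46)/((-(-39)/(-9)*8)) = sqrt(55)/((-(-39)*(-1)/9*8)) = sqrt(55)/((-13*1/3*8)) = sqrt(55)/((-13/3*8)) = sqrt(55)/(-104/3) = sqrt(55)*(-3/104) = -3*sqrt(55)/104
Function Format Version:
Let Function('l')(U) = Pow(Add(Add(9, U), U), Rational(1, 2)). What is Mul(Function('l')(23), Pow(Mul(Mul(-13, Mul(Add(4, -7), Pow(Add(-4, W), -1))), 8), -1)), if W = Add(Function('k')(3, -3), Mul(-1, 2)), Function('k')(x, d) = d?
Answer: Mul(Rational(-3, 104), Pow(55, Rational(1, 2))) ≈ -0.21393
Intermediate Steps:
Function('l')(U) = Pow(Add(9, Mul(2, U)), Rational(1, 2))
W = -5 (W = Add(-3, Mul(-1, 2)) = Add(-3, -2) = -5)
Mul(Function('l')(23), Pow(Mul(Mul(-13, Mul(Add(4, -7), Pow(Add(-4, W), -1))), 8), -1)) = Mul(Pow(Add(9, Mul(2, 23)), Rational(1, 2)), Pow(Mul(Mul(-13, Mul(Add(4, -7), Pow(Add(-4, -5), -1))), 8), -1)) = Mul(Pow(Add(9, 46), Rational(1, 2)), Pow(Mul(Mul(-13, Mul(-3, Pow(-9, -1))), 8), -1)) = Mul(Pow(55, Rational(1, 2)), Pow(Mul(Mul(-13, Mul(-3, Rational(-1, 9))), 8), -1)) = Mul(Pow(55, Rational(1, 2)), Pow(Mul(Mul(-13, Rational(1, 3)), 8), -1)) = Mul(Pow(55, Rational(1, 2)), Pow(Mul(Rational(-13, 3), 8), -1)) = Mul(Pow(55, Rational(1, 2)), Pow(Rational(-104, 3), -1)) = Mul(Pow(55, Rational(1, 2)), Rational(-3, 104)) = Mul(Rational(-3, 104), Pow(55, Rational(1, 2)))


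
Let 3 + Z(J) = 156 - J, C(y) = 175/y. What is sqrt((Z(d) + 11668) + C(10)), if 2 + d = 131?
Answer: sqrt(46838)/2 ≈ 108.21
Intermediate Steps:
d = 129 (d = -2 + 131 = 129)
Z(J) = 153 - J (Z(J) = -3 + (156 - J) = 153 - J)
sqrt((Z(d) + 11668) + C(10)) = sqrt(((153 - 1*129) + 11668) + 175/10) = sqrt(((153 - 129) + 11668) + 175*(1/10)) = sqrt((24 + 11668) + 35/2) = sqrt(11692 + 35/2) = sqrt(23419/2) = sqrt(46838)/2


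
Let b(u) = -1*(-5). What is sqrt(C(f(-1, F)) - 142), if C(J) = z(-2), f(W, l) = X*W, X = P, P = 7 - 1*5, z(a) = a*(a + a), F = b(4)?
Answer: I*sqrt(134) ≈ 11.576*I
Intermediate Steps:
b(u) = 5
F = 5
z(a) = 2*a**2 (z(a) = a*(2*a) = 2*a**2)
P = 2 (P = 7 - 5 = 2)
X = 2
f(W, l) = 2*W
C(J) = 8 (C(J) = 2*(-2)**2 = 2*4 = 8)
sqrt(C(f(-1, F)) - 142) = sqrt(8 - 142) = sqrt(-134) = I*sqrt(134)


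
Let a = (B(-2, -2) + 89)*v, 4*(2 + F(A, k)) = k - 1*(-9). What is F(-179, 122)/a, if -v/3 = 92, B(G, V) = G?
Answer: -41/32016 ≈ -0.0012806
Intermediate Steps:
v = -276 (v = -3*92 = -276)
F(A, k) = ¼ + k/4 (F(A, k) = -2 + (k - 1*(-9))/4 = -2 + (k + 9)/4 = -2 + (9 + k)/4 = -2 + (9/4 + k/4) = ¼ + k/4)
a = -24012 (a = (-2 + 89)*(-276) = 87*(-276) = -24012)
F(-179, 122)/a = (¼ + (¼)*122)/(-24012) = (¼ + 61/2)*(-1/24012) = (123/4)*(-1/24012) = -41/32016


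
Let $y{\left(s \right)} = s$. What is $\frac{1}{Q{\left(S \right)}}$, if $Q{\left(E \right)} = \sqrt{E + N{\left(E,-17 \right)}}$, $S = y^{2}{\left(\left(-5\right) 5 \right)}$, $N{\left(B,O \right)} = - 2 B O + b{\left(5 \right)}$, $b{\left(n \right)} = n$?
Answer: $\frac{\sqrt{5470}}{10940} \approx 0.0067605$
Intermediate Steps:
$N{\left(B,O \right)} = 5 - 2 B O$ ($N{\left(B,O \right)} = - 2 B O + 5 = 5 - 2 B O$)
$S = 625$ ($S = \left(\left(-5\right) 5\right)^{2} = \left(-25\right)^{2} = 625$)
$Q{\left(E \right)} = \sqrt{5 + 35 E}$ ($Q{\left(E \right)} = \sqrt{E - \left(-5 + 2 E \left(-17\right)\right)} = \sqrt{E + \left(5 + 34 E\right)} = \sqrt{5 + 35 E}$)
$\frac{1}{Q{\left(S \right)}} = \frac{1}{\sqrt{5 + 35 \cdot 625}} = \frac{1}{\sqrt{5 + 21875}} = \frac{1}{\sqrt{21880}} = \frac{1}{2 \sqrt{5470}} = \frac{\sqrt{5470}}{10940}$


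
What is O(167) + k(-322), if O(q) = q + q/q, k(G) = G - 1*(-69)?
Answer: -85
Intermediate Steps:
k(G) = 69 + G (k(G) = G + 69 = 69 + G)
O(q) = 1 + q (O(q) = q + 1 = 1 + q)
O(167) + k(-322) = (1 + 167) + (69 - 322) = 168 - 253 = -85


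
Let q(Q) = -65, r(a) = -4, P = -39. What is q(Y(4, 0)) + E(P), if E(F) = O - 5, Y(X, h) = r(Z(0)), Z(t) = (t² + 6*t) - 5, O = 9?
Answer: -61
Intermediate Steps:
Z(t) = -5 + t² + 6*t
Y(X, h) = -4
E(F) = 4 (E(F) = 9 - 5 = 4)
q(Y(4, 0)) + E(P) = -65 + 4 = -61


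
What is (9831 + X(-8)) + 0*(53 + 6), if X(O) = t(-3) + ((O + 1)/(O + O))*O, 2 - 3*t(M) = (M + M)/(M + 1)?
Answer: 58963/6 ≈ 9827.2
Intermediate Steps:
t(M) = ⅔ - 2*M/(3*(1 + M)) (t(M) = ⅔ - (M + M)/(3*(M + 1)) = ⅔ - 2*M/(3*(1 + M)))
X(O) = ⅙ + O/2 (X(O) = 2/(3*(1 - 3)) + ((O + 1)/(O + O))*O = (⅔)/(-2) + ((1 + O)/((2*O)))*O = (⅔)*(-½) + ((1 + O)*(1/(2*O)))*O = -⅓ + ((1 + O)/(2*O))*O = -⅓ + (½ + O/2) = ⅙ + O/2)
(9831 + X(-8)) + 0*(53 + 6) = (9831 + (⅙ + (½)*(-8))) + 0*(53 + 6) = (9831 + (⅙ - 4)) + 0*59 = (9831 - 23/6) + 0 = 58963/6 + 0 = 58963/6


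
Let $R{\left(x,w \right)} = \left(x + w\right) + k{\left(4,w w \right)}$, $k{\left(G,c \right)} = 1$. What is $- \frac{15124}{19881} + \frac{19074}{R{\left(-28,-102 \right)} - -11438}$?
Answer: $\frac{208172878}{224834229} \approx 0.92589$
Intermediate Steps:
$R{\left(x,w \right)} = 1 + w + x$ ($R{\left(x,w \right)} = \left(x + w\right) + 1 = \left(w + x\right) + 1 = 1 + w + x$)
$- \frac{15124}{19881} + \frac{19074}{R{\left(-28,-102 \right)} - -11438} = - \frac{15124}{19881} + \frac{19074}{\left(1 - 102 - 28\right) - -11438} = \left(-15124\right) \frac{1}{19881} + \frac{19074}{-129 + 11438} = - \frac{15124}{19881} + \frac{19074}{11309} = \frac{208172878}{224834229}$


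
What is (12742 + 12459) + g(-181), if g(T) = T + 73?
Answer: 25093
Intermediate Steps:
g(T) = 73 + T
(12742 + 12459) + g(-181) = (12742 + 12459) + (73 - 181) = 25201 - 108 = 25093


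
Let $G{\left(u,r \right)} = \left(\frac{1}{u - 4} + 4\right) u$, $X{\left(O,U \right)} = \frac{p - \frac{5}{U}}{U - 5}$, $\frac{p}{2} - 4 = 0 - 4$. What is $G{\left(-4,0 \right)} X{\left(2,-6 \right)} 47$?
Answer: $\frac{7285}{132} \approx 55.189$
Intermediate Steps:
$p = 0$ ($p = 8 + 2 \left(0 - 4\right) = 8 + 2 \left(-4\right) = 8 - 8 = 0$)
$X{\left(O,U \right)} = - \frac{5}{U \left(-5 + U\right)}$ ($X{\left(O,U \right)} = \frac{0 - \frac{5}{U}}{U - 5} = \frac{\left(-5\right) \frac{1}{U}}{-5 + U} = - \frac{5}{U \left(-5 + U\right)}$)
$G{\left(u,r \right)} = u \left(4 + \frac{1}{-4 + u}\right)$ ($G{\left(u,r \right)} = \left(\frac{1}{-4 + u} + 4\right) u = \left(4 + \frac{1}{-4 + u}\right) u = u \left(4 + \frac{1}{-4 + u}\right)$)
$G{\left(-4,0 \right)} X{\left(2,-6 \right)} 47 = - \frac{4 \left(-15 + 4 \left(-4\right)\right)}{-4 - 4} \left(- \frac{5}{\left(-6\right) \left(-5 - 6\right)}\right) 47 = - \frac{4 \left(-15 - 16\right)}{-8} \left(\left(-5\right) \left(- \frac{1}{6}\right) \frac{1}{-11}\right) 47 = \left(-4\right) \left(- \frac{1}{8}\right) \left(-31\right) \left(\left(-5\right) \left(- \frac{1}{6}\right) \left(- \frac{1}{11}\right)\right) 47 = \left(- \frac{31}{2}\right) \left(- \frac{5}{66}\right) 47 = \frac{155}{132} \cdot 47 = \frac{7285}{132}$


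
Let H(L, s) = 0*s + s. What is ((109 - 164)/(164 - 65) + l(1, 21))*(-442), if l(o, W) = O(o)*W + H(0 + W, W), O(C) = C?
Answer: -164866/9 ≈ -18318.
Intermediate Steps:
H(L, s) = s (H(L, s) = 0 + s = s)
l(o, W) = W + W*o (l(o, W) = o*W + W = W*o + W = W + W*o)
((109 - 164)/(164 - 65) + l(1, 21))*(-442) = ((109 - 164)/(164 - 65) + 21*(1 + 1))*(-442) = (-55/99 + 21*2)*(-442) = (-55*1/99 + 42)*(-442) = (-5/9 + 42)*(-442) = (373/9)*(-442) = -164866/9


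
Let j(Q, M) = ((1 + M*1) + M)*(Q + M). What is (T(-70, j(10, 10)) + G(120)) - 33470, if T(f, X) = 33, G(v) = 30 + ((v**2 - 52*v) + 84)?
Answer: -25163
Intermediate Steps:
j(Q, M) = (1 + 2*M)*(M + Q) (j(Q, M) = ((1 + M) + M)*(M + Q) = (1 + 2*M)*(M + Q))
G(v) = 114 + v**2 - 52*v (G(v) = 30 + (84 + v**2 - 52*v) = 114 + v**2 - 52*v)
(T(-70, j(10, 10)) + G(120)) - 33470 = (33 + (114 + 120**2 - 52*120)) - 33470 = (33 + (114 + 14400 - 6240)) - 33470 = (33 + 8274) - 33470 = 8307 - 33470 = -25163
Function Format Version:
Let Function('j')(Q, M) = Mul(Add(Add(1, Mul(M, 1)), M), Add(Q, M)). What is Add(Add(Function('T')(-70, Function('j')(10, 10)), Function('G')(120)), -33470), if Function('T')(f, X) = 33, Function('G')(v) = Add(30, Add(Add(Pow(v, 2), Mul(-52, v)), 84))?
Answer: -25163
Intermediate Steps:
Function('j')(Q, M) = Mul(Add(1, Mul(2, M)), Add(M, Q)) (Function('j')(Q, M) = Mul(Add(Add(1, M), M), Add(M, Q)) = Mul(Add(1, Mul(2, M)), Add(M, Q)))
Function('G')(v) = Add(114, Pow(v, 2), Mul(-52, v)) (Function('G')(v) = Add(30, Add(84, Pow(v, 2), Mul(-52, v))) = Add(114, Pow(v, 2), Mul(-52, v)))
Add(Add(Function('T')(-70, Function('j')(10, 10)), Function('G')(120)), -33470) = Add(Add(33, Add(114, Pow(120, 2), Mul(-52, 120))), -33470) = Add(Add(33, Add(114, 14400, -6240)), -33470) = Add(Add(33, 8274), -33470) = Add(8307, -33470) = -25163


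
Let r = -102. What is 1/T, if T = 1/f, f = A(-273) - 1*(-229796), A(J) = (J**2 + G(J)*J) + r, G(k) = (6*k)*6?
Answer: 2987267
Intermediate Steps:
G(k) = 36*k
A(J) = -102 + 37*J**2 (A(J) = (J**2 + (36*J)*J) - 102 = (J**2 + 36*J**2) - 102 = 37*J**2 - 102 = -102 + 37*J**2)
f = 2987267 (f = (-102 + 37*(-273)**2) - 1*(-229796) = (-102 + 37*74529) + 229796 = (-102 + 2757573) + 229796 = 2757471 + 229796 = 2987267)
T = 1/2987267 ≈ 3.3475e-7
1/T = 1/(1/2987267) = 2987267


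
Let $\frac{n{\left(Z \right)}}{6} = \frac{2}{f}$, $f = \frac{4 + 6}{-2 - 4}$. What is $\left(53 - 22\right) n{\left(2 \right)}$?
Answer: $- \frac{1116}{5} \approx -223.2$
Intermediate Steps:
$f = - \frac{5}{3}$ ($f = \frac{10}{-6} = 10 \left(- \frac{1}{6}\right) = - \frac{5}{3} \approx -1.6667$)
$n{\left(Z \right)} = - \frac{36}{5}$ ($n{\left(Z \right)} = 6 \frac{2}{- \frac{5}{3}} = 6 \cdot 2 \left(- \frac{3}{5}\right) = 6 \left(- \frac{6}{5}\right) = - \frac{36}{5}$)
$\left(53 - 22\right) n{\left(2 \right)} = \left(53 - 22\right) \left(- \frac{36}{5}\right) = 31 \left(- \frac{36}{5}\right) = - \frac{1116}{5}$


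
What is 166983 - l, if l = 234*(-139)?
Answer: 199509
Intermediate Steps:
l = -32526
166983 - l = 166983 - 1*(-32526) = 166983 + 32526 = 199509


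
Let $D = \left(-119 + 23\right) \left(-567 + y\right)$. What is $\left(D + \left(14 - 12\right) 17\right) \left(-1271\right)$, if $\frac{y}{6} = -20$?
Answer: $-83868206$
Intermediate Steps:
$y = -120$ ($y = 6 \left(-20\right) = -120$)
$D = 65952$ ($D = \left(-119 + 23\right) \left(-567 - 120\right) = \left(-96\right) \left(-687\right) = 65952$)
$\left(D + \left(14 - 12\right) 17\right) \left(-1271\right) = \left(65952 + \left(14 - 12\right) 17\right) \left(-1271\right) = \left(65952 + 2 \cdot 17\right) \left(-1271\right) = \left(65952 + 34\right) \left(-1271\right) = 65986 \left(-1271\right) = -83868206$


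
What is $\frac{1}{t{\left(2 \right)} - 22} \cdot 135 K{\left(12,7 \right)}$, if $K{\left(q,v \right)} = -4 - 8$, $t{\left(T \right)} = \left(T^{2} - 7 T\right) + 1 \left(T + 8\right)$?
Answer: $\frac{810}{11} \approx 73.636$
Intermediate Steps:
$t{\left(T \right)} = 8 + T^{2} - 6 T$ ($t{\left(T \right)} = \left(T^{2} - 7 T\right) + 1 \left(8 + T\right) = \left(T^{2} - 7 T\right) + \left(8 + T\right) = 8 + T^{2} - 6 T$)
$K{\left(q,v \right)} = -12$ ($K{\left(q,v \right)} = -4 - 8 = -12$)
$\frac{1}{t{\left(2 \right)} - 22} \cdot 135 K{\left(12,7 \right)} = \frac{1}{\left(8 + 2^{2} - 12\right) - 22} \cdot 135 \left(-12\right) = \frac{1}{\left(8 + 4 - 12\right) - 22} \cdot 135 \left(-12\right) = \frac{1}{0 - 22} \cdot 135 \left(-12\right) = \frac{1}{-22} \cdot 135 \left(-12\right) = \left(- \frac{1}{22}\right) 135 \left(-12\right) = \left(- \frac{135}{22}\right) \left(-12\right) = \frac{810}{11}$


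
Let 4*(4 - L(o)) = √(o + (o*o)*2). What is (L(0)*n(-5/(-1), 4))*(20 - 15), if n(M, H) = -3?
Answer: -60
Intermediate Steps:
L(o) = 4 - √(o + 2*o²)/4 (L(o) = 4 - √(o + (o*o)*2)/4 = 4 - √(o + o²*2)/4 = 4 - √(o + 2*o²)/4)
(L(0)*n(-5/(-1), 4))*(20 - 15) = ((4 - √(0*(1 + 2*0))/4)*(-3))*(20 - 15) = ((4 - √(0*(1 + 0))/4)*(-3))*5 = ((4 - √(0*1)/4)*(-3))*5 = ((4 - √0/4)*(-3))*5 = ((4 - ¼*0)*(-3))*5 = ((4 + 0)*(-3))*5 = (4*(-3))*5 = -12*5 = -60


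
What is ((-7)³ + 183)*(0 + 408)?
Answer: -65280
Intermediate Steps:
((-7)³ + 183)*(0 + 408) = (-343 + 183)*408 = -160*408 = -65280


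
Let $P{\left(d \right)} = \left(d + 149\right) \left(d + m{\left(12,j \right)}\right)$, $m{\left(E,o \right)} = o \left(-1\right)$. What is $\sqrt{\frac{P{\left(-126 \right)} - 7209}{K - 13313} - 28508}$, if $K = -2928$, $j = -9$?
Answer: $\frac{4 i \sqrt{469962292703}}{16241} \approx 168.84 i$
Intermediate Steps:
$m{\left(E,o \right)} = - o$
$P{\left(d \right)} = \left(9 + d\right) \left(149 + d\right)$ ($P{\left(d \right)} = \left(d + 149\right) \left(d - -9\right) = \left(149 + d\right) \left(d + 9\right) = \left(149 + d\right) \left(9 + d\right) = \left(9 + d\right) \left(149 + d\right)$)
$\sqrt{\frac{P{\left(-126 \right)} - 7209}{K - 13313} - 28508} = \sqrt{\frac{\left(1341 + \left(-126\right)^{2} + 158 \left(-126\right)\right) - 7209}{-2928 - 13313} - 28508} = \sqrt{\frac{\left(1341 + 15876 - 19908\right) - 7209}{-16241} - 28508} = \sqrt{\left(-2691 - 7209\right) \left(- \frac{1}{16241}\right) - 28508} = \sqrt{\left(-9900\right) \left(- \frac{1}{16241}\right) - 28508} = \sqrt{\frac{9900}{16241} - 28508} = \sqrt{- \frac{462988528}{16241}} = \frac{4 i \sqrt{469962292703}}{16241}$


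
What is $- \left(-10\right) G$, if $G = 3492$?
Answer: $34920$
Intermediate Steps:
$- \left(-10\right) G = - \left(-10\right) 3492 = \left(-1\right) \left(-34920\right) = 34920$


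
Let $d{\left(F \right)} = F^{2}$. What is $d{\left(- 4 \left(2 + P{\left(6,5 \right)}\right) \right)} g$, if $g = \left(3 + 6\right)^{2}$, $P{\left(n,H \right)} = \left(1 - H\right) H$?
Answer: $419904$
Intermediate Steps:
$P{\left(n,H \right)} = H \left(1 - H\right)$
$g = 81$ ($g = 9^{2} = 81$)
$d{\left(- 4 \left(2 + P{\left(6,5 \right)}\right) \right)} g = \left(- 4 \left(2 + 5 \left(1 - 5\right)\right)\right)^{2} \cdot 81 = \left(- 4 \left(2 + 5 \left(-4\right)\right)\right)^{2} \cdot 81 = \left(- 4 \left(2 - 20\right)\right)^{2} \cdot 81 = \left(\left(-4\right) \left(-18\right)\right)^{2} \cdot 81 = 72^{2} \cdot 81 = 5184 \cdot 81 = 419904$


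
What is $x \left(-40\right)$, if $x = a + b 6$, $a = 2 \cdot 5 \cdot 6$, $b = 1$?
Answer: $-2640$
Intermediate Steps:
$a = 60$ ($a = 10 \cdot 6 = 60$)
$x = 66$ ($x = 60 + 1 \cdot 6 = 60 + 6 = 66$)
$x \left(-40\right) = 66 \left(-40\right) = -2640$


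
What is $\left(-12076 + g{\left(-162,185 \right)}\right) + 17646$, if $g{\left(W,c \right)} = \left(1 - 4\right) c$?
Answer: $5015$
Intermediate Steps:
$g{\left(W,c \right)} = - 3 c$
$\left(-12076 + g{\left(-162,185 \right)}\right) + 17646 = \left(-12076 - 555\right) + 17646 = -12631 + 17646 = 5015$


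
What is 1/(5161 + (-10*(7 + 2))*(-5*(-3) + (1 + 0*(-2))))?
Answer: 1/3721 ≈ 0.00026874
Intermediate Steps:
1/(5161 + (-10*(7 + 2))*(-5*(-3) + (1 + 0*(-2)))) = 1/(5161 + (-10*9)*(15 + (1 + 0))) = 1/(5161 - 90*(15 + 1)) = 1/(5161 - 90*16) = 1/(5161 - 1440) = 1/3721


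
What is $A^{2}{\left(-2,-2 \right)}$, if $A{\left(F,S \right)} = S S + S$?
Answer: $4$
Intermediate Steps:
$A{\left(F,S \right)} = S + S^{2}$ ($A{\left(F,S \right)} = S^{2} + S = S + S^{2}$)
$A^{2}{\left(-2,-2 \right)} = \left(- 2 \left(1 - 2\right)\right)^{2} = \left(\left(-2\right) \left(-1\right)\right)^{2} = 2^{2} = 4$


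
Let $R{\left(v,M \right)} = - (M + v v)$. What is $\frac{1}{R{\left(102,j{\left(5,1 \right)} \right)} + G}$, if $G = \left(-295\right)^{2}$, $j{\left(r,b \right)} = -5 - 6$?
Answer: $\frac{1}{76632} \approx 1.3049 \cdot 10^{-5}$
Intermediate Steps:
$j{\left(r,b \right)} = -11$
$G = 87025$
$R{\left(v,M \right)} = - M - v^{2}$ ($R{\left(v,M \right)} = - (M + v^{2}) = - M - v^{2}$)
$\frac{1}{R{\left(102,j{\left(5,1 \right)} \right)} + G} = \frac{1}{\left(\left(-1\right) \left(-11\right) - 102^{2}\right) + 87025} = \frac{1}{\left(11 - 10404\right) + 87025} = \frac{1}{-10393 + 87025} = \frac{1}{76632}$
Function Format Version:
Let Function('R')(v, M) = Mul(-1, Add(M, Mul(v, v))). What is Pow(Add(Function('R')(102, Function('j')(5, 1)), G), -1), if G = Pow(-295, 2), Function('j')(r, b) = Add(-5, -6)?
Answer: Rational(1, 76632) ≈ 1.3049e-5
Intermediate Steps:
Function('j')(r, b) = -11
G = 87025
Function('R')(v, M) = Add(Mul(-1, M), Mul(-1, Pow(v, 2))) (Function('R')(v, M) = Mul(-1, Add(M, Pow(v, 2))) = Add(Mul(-1, M), Mul(-1, Pow(v, 2))))
Pow(Add(Function('R')(102, Function('j')(5, 1)), G), -1) = Pow(Add(Add(Mul(-1, -11), Mul(-1, Pow(102, 2))), 87025), -1) = Pow(Add(Add(11, Mul(-1, 10404)), 87025), -1) = Pow(Add(Add(11, -10404), 87025), -1) = Pow(Add(-10393, 87025), -1) = Pow(76632, -1) = Rational(1, 76632)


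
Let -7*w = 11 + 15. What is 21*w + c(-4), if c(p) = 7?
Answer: -71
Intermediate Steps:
w = -26/7 (w = -(11 + 15)/7 = -⅐*26 = -26/7 ≈ -3.7143)
21*w + c(-4) = 21*(-26/7) + 7 = -78 + 7 = -71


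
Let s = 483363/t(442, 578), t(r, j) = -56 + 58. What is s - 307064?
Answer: -130765/2 ≈ -65383.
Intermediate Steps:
t(r, j) = 2
s = 483363/2 ≈ 2.4168e+5
s - 307064 = 483363/2 - 307064 = -130765/2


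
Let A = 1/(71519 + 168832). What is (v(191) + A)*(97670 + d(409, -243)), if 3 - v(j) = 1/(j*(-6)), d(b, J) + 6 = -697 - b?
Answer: 4433987535285/15302347 ≈ 2.8976e+5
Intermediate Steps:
d(b, J) = -703 - b (d(b, J) = -6 + (-697 - b) = -703 - b)
v(j) = 3 + 1/(6*j) (v(j) = 3 - 1/(j*(-6)) = 3 - 1/((-6*j)) = 3 - (-1)/(6*j) = 3 + 1/(6*j))
A = 1/240351 ≈ 4.1606e-6
(v(191) + A)*(97670 + d(409, -243)) = ((3 + (1/6)/191) + 1/240351)*(97670 + (-703 - 1*409)) = ((3 + (1/6)*(1/191)) + 1/240351)*(97670 + (-703 - 409)) = ((3 + 1/1146) + 1/240351)*(97670 - 1112) = (3439/1146 + 1/240351)*96558 = (91840915/30604694)*96558 = 4433987535285/15302347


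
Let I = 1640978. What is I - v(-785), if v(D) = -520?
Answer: 1641498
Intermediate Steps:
I - v(-785) = 1640978 - 1*(-520) = 1640978 + 520 = 1641498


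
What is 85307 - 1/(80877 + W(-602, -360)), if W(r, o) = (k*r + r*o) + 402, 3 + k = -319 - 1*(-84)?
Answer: 37643846424/441275 ≈ 85307.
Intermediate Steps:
k = -238 (k = -3 + (-319 - 1*(-84)) = -3 + (-319 + 84) = -3 - 235 = -238)
W(r, o) = 402 - 238*r + o*r (W(r, o) = (-238*r + r*o) + 402 = (-238*r + o*r) + 402 = 402 - 238*r + o*r)
85307 - 1/(80877 + W(-602, -360)) = 85307 - 1/(80877 + (402 - 238*(-602) - 360*(-602))) = 85307 - 1/(80877 + (402 + 143276 + 216720)) = 85307 - 1/(80877 + 360398) = 85307 - 1/441275 = 37643846424/441275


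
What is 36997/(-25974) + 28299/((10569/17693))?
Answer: 333452315675/7038954 ≈ 47372.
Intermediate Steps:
36997/(-25974) + 28299/((10569/17693)) = 36997*(-1/25974) + 28299/((10569*(1/17693))) = -36997/25974 + 28299/(813/1361) = -36997/25974 + 28299*(1361/813) = -36997/25974 + 12838313/271 = 333452315675/7038954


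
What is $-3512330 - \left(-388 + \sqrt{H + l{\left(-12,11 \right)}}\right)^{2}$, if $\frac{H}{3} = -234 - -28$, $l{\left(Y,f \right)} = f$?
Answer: $-3662267 + 776 i \sqrt{607} \approx -3.6623 \cdot 10^{6} + 19119.0 i$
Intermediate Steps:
$H = -618$ ($H = 3 \left(-234 - -28\right) = 3 \left(-234 + 28\right) = 3 \left(-206\right) = -618$)
$-3512330 - \left(-388 + \sqrt{H + l{\left(-12,11 \right)}}\right)^{2} = -3512330 - \left(-388 + \sqrt{-618 + 11}\right)^{2} = -3512330 - \left(-388 + \sqrt{-607}\right)^{2} = -3512330 - \left(-388 + i \sqrt{607}\right)^{2}$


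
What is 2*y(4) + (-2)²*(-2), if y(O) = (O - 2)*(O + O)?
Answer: 24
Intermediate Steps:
y(O) = 2*O*(-2 + O) (y(O) = (-2 + O)*(2*O) = 2*O*(-2 + O))
2*y(4) + (-2)²*(-2) = 2*(2*4*(-2 + 4)) + (-2)²*(-2) = 2*(2*4*2) + 4*(-2) = 2*16 - 8 = 32 - 8 = 24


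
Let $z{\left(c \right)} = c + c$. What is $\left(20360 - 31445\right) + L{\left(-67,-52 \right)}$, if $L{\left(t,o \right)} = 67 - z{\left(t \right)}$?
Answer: $-10884$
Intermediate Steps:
$z{\left(c \right)} = 2 c$
$L{\left(t,o \right)} = 67 - 2 t$
$\left(20360 - 31445\right) + L{\left(-67,-52 \right)} = \left(20360 - 31445\right) + \left(67 - -134\right) = -11085 + \left(67 + 134\right) = -11085 + 201 = -10884$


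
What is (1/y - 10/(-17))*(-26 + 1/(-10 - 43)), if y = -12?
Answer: -142037/10812 ≈ -13.137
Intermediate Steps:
(1/y - 10/(-17))*(-26 + 1/(-10 - 43)) = (1/(-12) - 10/(-17))*(-26 + 1/(-10 - 43)) = (1*(-1/12) - 10*(-1/17))*(-26 + 1/(-53)) = (-1/12 + 10/17)*(-26 - 1/53) = (103/204)*(-1379/53) = -142037/10812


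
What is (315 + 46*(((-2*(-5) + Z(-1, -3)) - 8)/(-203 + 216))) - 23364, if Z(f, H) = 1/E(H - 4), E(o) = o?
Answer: -161297/7 ≈ -23042.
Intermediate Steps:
Z(f, H) = 1/(-4 + H) (Z(f, H) = 1/(H - 4) = 1/(-4 + H))
(315 + 46*(((-2*(-5) + Z(-1, -3)) - 8)/(-203 + 216))) - 23364 = (315 + 46*(((-2*(-5) + 1/(-4 - 3)) - 8)/(-203 + 216))) - 23364 = (315 + 46*(((10 + 1/(-7)) - 8)/13)) - 23364 = (315 + 46*(((10 - ⅐) - 8)*(1/13))) - 23364 = (315 + 46*((69/7 - 8)*(1/13))) - 23364 = (315 + 46*((13/7)*(1/13))) - 23364 = (315 + 46*(⅐)) - 23364 = (315 + 46/7) - 23364 = 2251/7 - 23364 = -161297/7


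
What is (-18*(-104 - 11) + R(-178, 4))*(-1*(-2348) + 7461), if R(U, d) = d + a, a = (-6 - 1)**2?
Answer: 20824507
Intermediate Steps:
a = 49 (a = (-7)**2 = 49)
R(U, d) = 49 + d (R(U, d) = d + 49 = 49 + d)
(-18*(-104 - 11) + R(-178, 4))*(-1*(-2348) + 7461) = (-18*(-104 - 11) + (49 + 4))*(-1*(-2348) + 7461) = (-18*(-115) + 53)*(2348 + 7461) = (2070 + 53)*9809 = 2123*9809 = 20824507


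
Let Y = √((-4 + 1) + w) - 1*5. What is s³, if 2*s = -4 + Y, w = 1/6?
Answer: -1305/16 + 1441*I*√102/288 ≈ -81.563 + 50.533*I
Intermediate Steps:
w = ⅙ ≈ 0.16667
Y = -5 + I*√102/6 (Y = √((-4 + 1) + ⅙) - 1*5 = √(-3 + ⅙) - 5 = √(-17/6) - 5 = I*√102/6 - 5 = -5 + I*√102/6 ≈ -5.0 + 1.6833*I)
s = -9/2 + I*√102/12 (s = (-4 + (-5 + I*√102/6))/2 = (-9 + I*√102/6)/2 = -9/2 + I*√102/12 ≈ -4.5 + 0.84163*I)
s³ = (-9/2 + I*√102/12)³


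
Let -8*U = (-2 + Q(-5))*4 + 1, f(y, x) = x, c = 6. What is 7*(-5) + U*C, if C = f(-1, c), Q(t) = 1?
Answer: -131/4 ≈ -32.750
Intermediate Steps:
C = 6
U = 3/8 (U = -((-2 + 1)*4 + 1)/8 = -(-1*4 + 1)/8 = -(-4 + 1)/8 = -⅛*(-3) = 3/8 ≈ 0.37500)
7*(-5) + U*C = 7*(-5) + (3/8)*6 = -35 + 9/4 = -131/4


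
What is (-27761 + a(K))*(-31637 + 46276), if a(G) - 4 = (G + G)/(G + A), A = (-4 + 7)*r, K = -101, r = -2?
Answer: -43474858283/107 ≈ -4.0631e+8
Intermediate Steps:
A = -6 (A = (-4 + 7)*(-2) = 3*(-2) = -6)
a(G) = 4 + 2*G/(-6 + G) (a(G) = 4 + (G + G)/(G - 6) = 4 + (2*G)/(-6 + G) = 4 + 2*G/(-6 + G))
(-27761 + a(K))*(-31637 + 46276) = (-27761 + 6*(-4 - 101)/(-6 - 101))*(-31637 + 46276) = (-27761 + 6*(-105)/(-107))*14639 = (-27761 + 6*(-1/107)*(-105))*14639 = (-27761 + 630/107)*14639 = -2969797/107*14639 = -43474858283/107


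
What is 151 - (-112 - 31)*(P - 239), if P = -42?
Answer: -40032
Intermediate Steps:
151 - (-112 - 31)*(P - 239) = 151 - (-112 - 31)*(-42 - 239) = 151 - (-143)*(-281) = 151 - 1*40183 = 151 - 40183 = -40032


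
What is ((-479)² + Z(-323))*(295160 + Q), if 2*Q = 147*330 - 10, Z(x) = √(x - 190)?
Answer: 73285749810 + 958230*I*√57 ≈ 7.3286e+10 + 7.2345e+6*I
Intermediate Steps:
Z(x) = √(-190 + x)
Q = 24250 (Q = (147*330 - 10)/2 = (48510 - 10)/2 = (½)*48500 = 24250)
((-479)² + Z(-323))*(295160 + Q) = ((-479)² + √(-190 - 323))*(295160 + 24250) = (229441 + √(-513))*319410 = (229441 + 3*I*√57)*319410 = 73285749810 + 958230*I*√57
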